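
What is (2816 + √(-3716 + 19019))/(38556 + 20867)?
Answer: 2816/59423 + √15303/59423 ≈ 0.049471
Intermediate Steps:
(2816 + √(-3716 + 19019))/(38556 + 20867) = (2816 + √15303)/59423 = (2816 + √15303)*(1/59423) = 2816/59423 + √15303/59423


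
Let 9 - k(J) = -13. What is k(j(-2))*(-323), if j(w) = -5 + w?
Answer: -7106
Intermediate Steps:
k(J) = 22 (k(J) = 9 - 1*(-13) = 9 + 13 = 22)
k(j(-2))*(-323) = 22*(-323) = -7106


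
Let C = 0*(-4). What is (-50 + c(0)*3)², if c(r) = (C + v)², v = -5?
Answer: 625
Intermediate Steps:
C = 0
c(r) = 25 (c(r) = (0 - 5)² = (-5)² = 25)
(-50 + c(0)*3)² = (-50 + 25*3)² = (-50 + 75)² = 25² = 625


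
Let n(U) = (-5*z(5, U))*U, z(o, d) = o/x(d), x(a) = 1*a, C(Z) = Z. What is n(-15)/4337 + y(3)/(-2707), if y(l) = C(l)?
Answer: -80686/11740259 ≈ -0.0068726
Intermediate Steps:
x(a) = a
y(l) = l
z(o, d) = o/d
n(U) = -25 (n(U) = (-25/U)*U = -25)
n(-15)/4337 + y(3)/(-2707) = -25/4337 + 3/(-2707) = -25*1/4337 + 3*(-1/2707) = -25/4337 - 3/2707 = -80686/11740259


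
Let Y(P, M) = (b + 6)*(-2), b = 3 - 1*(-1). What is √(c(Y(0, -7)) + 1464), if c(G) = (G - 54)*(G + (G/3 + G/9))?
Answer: 4*√2026/3 ≈ 60.015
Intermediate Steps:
b = 4 (b = 3 + 1 = 4)
Y(P, M) = -20 (Y(P, M) = (4 + 6)*(-2) = 10*(-2) = -20)
c(G) = 13*G*(-54 + G)/9 (c(G) = (-54 + G)*(G + (G*(⅓) + G*(⅑))) = (-54 + G)*(G + (G/3 + G/9)) = (-54 + G)*(G + 4*G/9) = (-54 + G)*(13*G/9) = 13*G*(-54 + G)/9)
√(c(Y(0, -7)) + 1464) = √((13/9)*(-20)*(-54 - 20) + 1464) = √((13/9)*(-20)*(-74) + 1464) = √(19240/9 + 1464) = √(32416/9) = 4*√2026/3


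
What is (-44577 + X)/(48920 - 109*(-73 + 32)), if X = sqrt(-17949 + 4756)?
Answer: -44577/53389 + I*sqrt(13193)/53389 ≈ -0.83495 + 0.0021514*I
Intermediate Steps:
X = I*sqrt(13193) (X = sqrt(-13193) = I*sqrt(13193) ≈ 114.86*I)
(-44577 + X)/(48920 - 109*(-73 + 32)) = (-44577 + I*sqrt(13193))/(48920 - 109*(-73 + 32)) = (-44577 + I*sqrt(13193))/(48920 - 109*(-41)) = (-44577 + I*sqrt(13193))/(48920 + 4469) = (-44577 + I*sqrt(13193))/53389 = (-44577 + I*sqrt(13193))*(1/53389) = -44577/53389 + I*sqrt(13193)/53389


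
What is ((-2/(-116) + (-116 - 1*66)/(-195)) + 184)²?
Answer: 25891062649/756900 ≈ 34207.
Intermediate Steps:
((-2/(-116) + (-116 - 1*66)/(-195)) + 184)² = ((-2*(-1/116) + (-116 - 66)*(-1/195)) + 184)² = ((1/58 - 182*(-1/195)) + 184)² = ((1/58 + 14/15) + 184)² = (827/870 + 184)² = (160907/870)² = 25891062649/756900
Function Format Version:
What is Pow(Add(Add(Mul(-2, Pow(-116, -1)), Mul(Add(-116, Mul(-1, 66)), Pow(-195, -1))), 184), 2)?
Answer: Rational(25891062649, 756900) ≈ 34207.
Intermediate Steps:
Pow(Add(Add(Mul(-2, Pow(-116, -1)), Mul(Add(-116, Mul(-1, 66)), Pow(-195, -1))), 184), 2) = Pow(Add(Add(Mul(-2, Rational(-1, 116)), Mul(Add(-116, -66), Rational(-1, 195))), 184), 2) = Pow(Add(Add(Rational(1, 58), Mul(-182, Rational(-1, 195))), 184), 2) = Pow(Add(Add(Rational(1, 58), Rational(14, 15)), 184), 2) = Pow(Add(Rational(827, 870), 184), 2) = Pow(Rational(160907, 870), 2) = Rational(25891062649, 756900)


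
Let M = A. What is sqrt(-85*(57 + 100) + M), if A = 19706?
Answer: sqrt(6361) ≈ 79.756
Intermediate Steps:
M = 19706
sqrt(-85*(57 + 100) + M) = sqrt(-85*(57 + 100) + 19706) = sqrt(-85*157 + 19706) = sqrt(-13345 + 19706) = sqrt(6361)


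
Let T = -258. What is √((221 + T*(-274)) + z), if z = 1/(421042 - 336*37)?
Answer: √11839785674015910/408610 ≈ 266.29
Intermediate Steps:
z = 1/408610 (z = 1/(421042 - 12432) = 1/408610 ≈ 2.4473e-6)
√((221 + T*(-274)) + z) = √((221 - 258*(-274)) + 1/408610) = √((221 + 70692) + 1/408610) = √(70913 + 1/408610) = √(28975760931/408610) = √11839785674015910/408610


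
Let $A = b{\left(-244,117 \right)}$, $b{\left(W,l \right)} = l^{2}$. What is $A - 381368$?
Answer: $-367679$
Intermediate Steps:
$A = 13689$ ($A = 117^{2} = 13689$)
$A - 381368 = 13689 - 381368 = -367679$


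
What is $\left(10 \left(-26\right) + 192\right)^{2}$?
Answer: $4624$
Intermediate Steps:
$\left(10 \left(-26\right) + 192\right)^{2} = \left(-260 + 192\right)^{2} = \left(-68\right)^{2} = 4624$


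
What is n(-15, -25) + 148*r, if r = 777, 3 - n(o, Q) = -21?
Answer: 115020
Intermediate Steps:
n(o, Q) = 24 (n(o, Q) = 3 - 1*(-21) = 3 + 21 = 24)
n(-15, -25) + 148*r = 24 + 148*777 = 24 + 114996 = 115020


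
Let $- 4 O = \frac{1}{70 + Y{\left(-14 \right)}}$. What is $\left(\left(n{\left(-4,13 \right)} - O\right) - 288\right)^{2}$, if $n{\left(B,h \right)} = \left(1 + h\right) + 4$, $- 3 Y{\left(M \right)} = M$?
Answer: $\frac{58523834889}{802816} \approx 72898.0$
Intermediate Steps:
$Y{\left(M \right)} = - \frac{M}{3}$
$n{\left(B,h \right)} = 5 + h$
$O = - \frac{3}{896}$ ($O = - \frac{1}{4 \left(70 - - \frac{14}{3}\right)} = - \frac{1}{4 \left(70 + \frac{14}{3}\right)} = - \frac{1}{4 \cdot \frac{224}{3}} = \left(- \frac{1}{4}\right) \frac{3}{224} = - \frac{3}{896} \approx -0.0033482$)
$\left(\left(n{\left(-4,13 \right)} - O\right) - 288\right)^{2} = \left(\left(\left(5 + 13\right) - - \frac{3}{896}\right) - 288\right)^{2} = \left(\left(18 + \frac{3}{896}\right) - 288\right)^{2} = \left(\frac{16131}{896} - 288\right)^{2} = \left(- \frac{241917}{896}\right)^{2} = \frac{58523834889}{802816}$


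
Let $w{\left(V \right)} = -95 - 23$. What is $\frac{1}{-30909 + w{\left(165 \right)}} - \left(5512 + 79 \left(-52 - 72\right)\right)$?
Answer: $\frac{132919667}{31027} \approx 4284.0$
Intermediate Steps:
$w{\left(V \right)} = -118$
$\frac{1}{-30909 + w{\left(165 \right)}} - \left(5512 + 79 \left(-52 - 72\right)\right) = \frac{1}{-30909 - 118} - \left(5512 + 79 \left(-52 - 72\right)\right) = \frac{1}{-31027} - \left(5512 + 79 \left(-124\right)\right) = - \frac{1}{31027} - -4284 = - \frac{1}{31027} + \left(-5512 + 9796\right) = - \frac{1}{31027} + 4284 = \frac{132919667}{31027}$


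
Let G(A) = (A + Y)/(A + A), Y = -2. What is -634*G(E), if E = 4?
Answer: -317/2 ≈ -158.50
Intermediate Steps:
G(A) = (-2 + A)/(2*A) (G(A) = (A - 2)/(A + A) = (-2 + A)/((2*A)) = (-2 + A)*(1/(2*A)) = (-2 + A)/(2*A))
-634*G(E) = -317*(-2 + 4)/4 = -317*2/4 = -634*¼ = -317/2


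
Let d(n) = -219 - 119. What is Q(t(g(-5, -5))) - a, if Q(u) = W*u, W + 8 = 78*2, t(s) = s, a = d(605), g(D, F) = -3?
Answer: -106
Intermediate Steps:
d(n) = -338
a = -338
W = 148 (W = -8 + 78*2 = -8 + 156 = 148)
Q(u) = 148*u
Q(t(g(-5, -5))) - a = 148*(-3) - 1*(-338) = -444 + 338 = -106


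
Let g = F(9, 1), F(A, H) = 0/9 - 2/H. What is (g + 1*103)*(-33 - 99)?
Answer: -13332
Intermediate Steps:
F(A, H) = -2/H (F(A, H) = 0*(⅑) - 2/H = 0 - 2/H = -2/H)
g = -2 (g = -2/1 = -2*1 = -2)
(g + 1*103)*(-33 - 99) = (-2 + 1*103)*(-33 - 99) = (-2 + 103)*(-132) = 101*(-132) = -13332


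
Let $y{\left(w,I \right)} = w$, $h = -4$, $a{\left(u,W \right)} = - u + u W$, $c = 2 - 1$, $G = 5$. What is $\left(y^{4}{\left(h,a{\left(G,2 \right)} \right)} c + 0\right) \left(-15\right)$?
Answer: $-3840$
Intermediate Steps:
$c = 1$ ($c = 2 - 1 = 1$)
$a{\left(u,W \right)} = - u + W u$
$\left(y^{4}{\left(h,a{\left(G,2 \right)} \right)} c + 0\right) \left(-15\right) = \left(\left(-4\right)^{4} \cdot 1 + 0\right) \left(-15\right) = \left(256 \cdot 1 + 0\right) \left(-15\right) = \left(256 + 0\right) \left(-15\right) = 256 \left(-15\right) = -3840$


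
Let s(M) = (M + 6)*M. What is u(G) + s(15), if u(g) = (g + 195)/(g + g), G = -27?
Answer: 2807/9 ≈ 311.89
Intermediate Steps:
u(g) = (195 + g)/(2*g) (u(g) = (195 + g)/((2*g)) = (195 + g)*(1/(2*g)) = (195 + g)/(2*g))
s(M) = M*(6 + M) (s(M) = (6 + M)*M = M*(6 + M))
u(G) + s(15) = (½)*(195 - 27)/(-27) + 15*(6 + 15) = (½)*(-1/27)*168 + 15*21 = -28/9 + 315 = 2807/9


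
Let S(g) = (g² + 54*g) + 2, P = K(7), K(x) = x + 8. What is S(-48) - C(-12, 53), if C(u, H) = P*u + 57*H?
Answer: -3127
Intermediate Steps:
K(x) = 8 + x
P = 15 (P = 8 + 7 = 15)
C(u, H) = 15*u + 57*H
S(g) = 2 + g² + 54*g
S(-48) - C(-12, 53) = (2 + (-48)² + 54*(-48)) - (15*(-12) + 57*53) = (2 + 2304 - 2592) - (-180 + 3021) = -286 - 1*2841 = -286 - 2841 = -3127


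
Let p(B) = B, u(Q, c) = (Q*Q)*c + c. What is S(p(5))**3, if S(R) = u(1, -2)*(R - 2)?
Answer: -1728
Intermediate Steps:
u(Q, c) = c + c*Q**2 (u(Q, c) = Q**2*c + c = c*Q**2 + c = c + c*Q**2)
S(R) = 8 - 4*R (S(R) = (-2*(1 + 1**2))*(R - 2) = (-2*(1 + 1))*(-2 + R) = (-2*2)*(-2 + R) = -4*(-2 + R) = 8 - 4*R)
S(p(5))**3 = (8 - 4*5)**3 = (8 - 20)**3 = (-12)**3 = -1728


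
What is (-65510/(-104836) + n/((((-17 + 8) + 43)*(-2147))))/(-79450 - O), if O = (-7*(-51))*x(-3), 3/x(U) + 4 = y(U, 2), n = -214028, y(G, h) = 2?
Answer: -6804984597/150979582986239 ≈ -4.5072e-5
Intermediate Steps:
x(U) = -3/2 (x(U) = 3/(-4 + 2) = 3/(-2) = 3*(-½) = -3/2)
O = -1071/2 (O = -7*(-51)*(-3/2) = 357*(-3/2) = -1071/2 ≈ -535.50)
(-65510/(-104836) + n/((((-17 + 8) + 43)*(-2147))))/(-79450 - O) = (-65510/(-104836) - 214028*(-1/(2147*((-17 + 8) + 43))))/(-79450 - 1*(-1071/2)) = (-65510*(-1/104836) - 214028*(-1/(2147*(-9 + 43))))/(-79450 + 1071/2) = (32755/52418 - 214028/(34*(-2147)))/(-157829/2) = (32755/52418 - 214028/(-72998))*(-2/157829) = (32755/52418 - 214028*(-1/72998))*(-2/157829) = (32755/52418 + 107014/36499)*(-2/157829) = (6804984597/1913204582)*(-2/157829) = -6804984597/150979582986239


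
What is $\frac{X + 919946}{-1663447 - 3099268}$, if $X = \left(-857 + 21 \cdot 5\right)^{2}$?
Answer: $- \frac{297090}{952543} \approx -0.31189$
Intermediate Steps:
$X = 565504$ ($X = \left(-857 + 105\right)^{2} = \left(-752\right)^{2} = 565504$)
$\frac{X + 919946}{-1663447 - 3099268} = \frac{565504 + 919946}{-1663447 - 3099268} = \frac{1485450}{-4762715} = 1485450 \left(- \frac{1}{4762715}\right) = - \frac{297090}{952543}$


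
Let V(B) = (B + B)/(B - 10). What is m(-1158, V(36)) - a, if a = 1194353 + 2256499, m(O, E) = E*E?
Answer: -583192692/169 ≈ -3.4508e+6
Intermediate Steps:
V(B) = 2*B/(-10 + B) (V(B) = (2*B)/(-10 + B) = 2*B/(-10 + B))
m(O, E) = E**2
a = 3450852
m(-1158, V(36)) - a = (2*36/(-10 + 36))**2 - 1*3450852 = (2*36/26)**2 - 3450852 = (2*36*(1/26))**2 - 3450852 = (36/13)**2 - 3450852 = 1296/169 - 3450852 = -583192692/169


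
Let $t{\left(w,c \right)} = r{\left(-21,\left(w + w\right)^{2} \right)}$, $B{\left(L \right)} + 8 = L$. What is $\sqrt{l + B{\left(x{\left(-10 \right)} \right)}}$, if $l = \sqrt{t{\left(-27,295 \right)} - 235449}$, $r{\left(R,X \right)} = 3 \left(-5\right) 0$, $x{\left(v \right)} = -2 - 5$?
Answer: $\sqrt{-15 + 3 i \sqrt{26161}} \approx 15.337 + 15.819 i$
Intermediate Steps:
$x{\left(v \right)} = -7$
$r{\left(R,X \right)} = 0$ ($r{\left(R,X \right)} = \left(-15\right) 0 = 0$)
$B{\left(L \right)} = -8 + L$
$t{\left(w,c \right)} = 0$
$l = 3 i \sqrt{26161}$ ($l = \sqrt{0 - 235449} = \sqrt{-235449} = 3 i \sqrt{26161} \approx 485.23 i$)
$\sqrt{l + B{\left(x{\left(-10 \right)} \right)}} = \sqrt{3 i \sqrt{26161} - 15} = \sqrt{-15 + 3 i \sqrt{26161}}$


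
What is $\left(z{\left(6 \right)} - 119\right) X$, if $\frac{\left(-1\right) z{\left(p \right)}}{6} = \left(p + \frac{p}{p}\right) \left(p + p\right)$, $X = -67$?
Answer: $41741$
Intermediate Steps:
$z{\left(p \right)} = - 12 p \left(1 + p\right)$ ($z{\left(p \right)} = - 6 \left(p + \frac{p}{p}\right) \left(p + p\right) = - 6 \left(p + 1\right) 2 p = - 6 \left(1 + p\right) 2 p = - 6 \cdot 2 p \left(1 + p\right) = - 12 p \left(1 + p\right)$)
$\left(z{\left(6 \right)} - 119\right) X = \left(\left(-12\right) 6 \left(1 + 6\right) - 119\right) \left(-67\right) = \left(\left(-12\right) 6 \cdot 7 - 119\right) \left(-67\right) = \left(-504 - 119\right) \left(-67\right) = \left(-623\right) \left(-67\right) = 41741$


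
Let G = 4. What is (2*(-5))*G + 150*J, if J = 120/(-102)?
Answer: -3680/17 ≈ -216.47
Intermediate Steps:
J = -20/17 (J = 120*(-1/102) = -20/17 ≈ -1.1765)
(2*(-5))*G + 150*J = (2*(-5))*4 + 150*(-20/17) = -10*4 - 3000/17 = -40 - 3000/17 = -3680/17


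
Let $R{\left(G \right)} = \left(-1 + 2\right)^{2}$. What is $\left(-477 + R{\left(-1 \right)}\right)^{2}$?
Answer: $226576$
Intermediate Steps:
$R{\left(G \right)} = 1$ ($R{\left(G \right)} = 1^{2} = 1$)
$\left(-477 + R{\left(-1 \right)}\right)^{2} = \left(-477 + 1\right)^{2} = \left(-476\right)^{2} = 226576$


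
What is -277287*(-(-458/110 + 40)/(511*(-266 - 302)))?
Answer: -7486749/218680 ≈ -34.236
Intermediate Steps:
-277287*(-(-458/110 + 40)/(511*(-266 - 302))) = -277287/((-(-290248)/(-458*1/110 + 40))) = -277287/((-(-290248)/(-229/55 + 40))) = -277287/((-(-290248)/1971/55)) = -277287/((-(-290248)*55/1971)) = -277287/((-511*(-31240/1971))) = -277287/218680/27 = -277287*27/218680 = -7486749/218680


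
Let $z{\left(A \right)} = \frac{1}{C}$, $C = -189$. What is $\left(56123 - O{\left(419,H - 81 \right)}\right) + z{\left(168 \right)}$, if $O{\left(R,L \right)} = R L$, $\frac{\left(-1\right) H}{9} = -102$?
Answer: $- \frac{55675621}{189} \approx -2.9458 \cdot 10^{5}$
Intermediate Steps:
$H = 918$ ($H = \left(-9\right) \left(-102\right) = 918$)
$O{\left(R,L \right)} = L R$
$z{\left(A \right)} = - \frac{1}{189}$ ($z{\left(A \right)} = \frac{1}{-189} = - \frac{1}{189}$)
$\left(56123 - O{\left(419,H - 81 \right)}\right) + z{\left(168 \right)} = \left(56123 - \left(918 - 81\right) 419\right) - \frac{1}{189} = \left(56123 - 837 \cdot 419\right) - \frac{1}{189} = \left(56123 - 350703\right) - \frac{1}{189} = -294580 - \frac{1}{189} = - \frac{55675621}{189}$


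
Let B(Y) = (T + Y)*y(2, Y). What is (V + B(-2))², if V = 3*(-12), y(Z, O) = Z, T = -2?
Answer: 1936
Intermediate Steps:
B(Y) = -4 + 2*Y (B(Y) = (-2 + Y)*2 = -4 + 2*Y)
V = -36
(V + B(-2))² = (-36 + (-4 + 2*(-2)))² = (-36 + (-4 - 4))² = (-36 - 8)² = (-44)² = 1936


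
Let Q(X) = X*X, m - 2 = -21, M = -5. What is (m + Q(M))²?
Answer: 36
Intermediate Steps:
m = -19 (m = 2 - 21 = -19)
Q(X) = X²
(m + Q(M))² = (-19 + (-5)²)² = (-19 + 25)² = 6² = 36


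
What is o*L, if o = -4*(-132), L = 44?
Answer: 23232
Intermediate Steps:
o = 528
o*L = 528*44 = 23232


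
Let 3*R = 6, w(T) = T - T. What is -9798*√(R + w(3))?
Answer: -9798*√2 ≈ -13856.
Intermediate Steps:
w(T) = 0
R = 2 (R = (⅓)*6 = 2)
-9798*√(R + w(3)) = -9798*√(2 + 0) = -9798*√2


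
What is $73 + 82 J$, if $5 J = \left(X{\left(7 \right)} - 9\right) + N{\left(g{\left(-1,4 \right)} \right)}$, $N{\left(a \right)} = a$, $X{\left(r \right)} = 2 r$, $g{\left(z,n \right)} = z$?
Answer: $\frac{693}{5} \approx 138.6$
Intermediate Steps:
$J = \frac{4}{5}$ ($J = \frac{\left(2 \cdot 7 - 9\right) - 1}{5} = \frac{\left(14 - 9\right) - 1}{5} = \frac{5 - 1}{5} = \frac{1}{5} \cdot 4 = \frac{4}{5} \approx 0.8$)
$73 + 82 J = 73 + 82 \cdot \frac{4}{5} = 73 + \frac{328}{5} = \frac{693}{5}$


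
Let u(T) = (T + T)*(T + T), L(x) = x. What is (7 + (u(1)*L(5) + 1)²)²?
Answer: 200704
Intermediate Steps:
u(T) = 4*T² (u(T) = (2*T)*(2*T) = 4*T²)
(7 + (u(1)*L(5) + 1)²)² = (7 + ((4*1²)*5 + 1)²)² = (7 + ((4*1)*5 + 1)²)² = (7 + (4*5 + 1)²)² = (7 + (20 + 1)²)² = (7 + 21²)² = (7 + 441)² = 448² = 200704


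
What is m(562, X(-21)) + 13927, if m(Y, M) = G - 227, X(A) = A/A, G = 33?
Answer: 13733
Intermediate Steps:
X(A) = 1
m(Y, M) = -194 (m(Y, M) = 33 - 227 = -194)
m(562, X(-21)) + 13927 = -194 + 13927 = 13733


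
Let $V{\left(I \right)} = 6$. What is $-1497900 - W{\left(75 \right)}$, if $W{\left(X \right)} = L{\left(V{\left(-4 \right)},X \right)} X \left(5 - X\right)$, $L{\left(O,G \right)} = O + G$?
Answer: $-1072650$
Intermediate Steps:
$L{\left(O,G \right)} = G + O$
$W{\left(X \right)} = X \left(5 - X\right) \left(6 + X\right)$ ($W{\left(X \right)} = \left(X + 6\right) X \left(5 - X\right) = \left(6 + X\right) X \left(5 - X\right) = X \left(6 + X\right) \left(5 - X\right) = X \left(5 - X\right) \left(6 + X\right)$)
$-1497900 - W{\left(75 \right)} = -1497900 - 75 \left(30 - 75 - 75^{2}\right) = -1497900 - 75 \left(30 - 75 - 5625\right) = -1497900 - 75 \left(-5670\right) = -1497900 - -425250 = -1497900 + 425250 = -1072650$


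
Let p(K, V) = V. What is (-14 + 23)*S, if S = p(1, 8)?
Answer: 72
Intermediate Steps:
S = 8
(-14 + 23)*S = (-14 + 23)*8 = 9*8 = 72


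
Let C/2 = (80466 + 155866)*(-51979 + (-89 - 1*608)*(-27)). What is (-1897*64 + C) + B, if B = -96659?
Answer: -15673756307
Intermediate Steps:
C = -15673538240 (C = 2*((80466 + 155866)*(-51979 + (-89 - 1*608)*(-27))) = 2*(236332*(-51979 + (-89 - 608)*(-27))) = 2*(236332*(-51979 - 697*(-27))) = 2*(236332*(-51979 + 18819)) = 2*(236332*(-33160)) = 2*(-7836769120) = -15673538240)
(-1897*64 + C) + B = (-1897*64 - 15673538240) - 96659 = (-121408 - 15673538240) - 96659 = -15673659648 - 96659 = -15673756307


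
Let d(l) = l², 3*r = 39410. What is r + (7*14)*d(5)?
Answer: 46760/3 ≈ 15587.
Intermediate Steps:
r = 39410/3 (r = (⅓)*39410 = 39410/3 ≈ 13137.)
r + (7*14)*d(5) = 39410/3 + (7*14)*5² = 39410/3 + 98*25 = 39410/3 + 2450 = 46760/3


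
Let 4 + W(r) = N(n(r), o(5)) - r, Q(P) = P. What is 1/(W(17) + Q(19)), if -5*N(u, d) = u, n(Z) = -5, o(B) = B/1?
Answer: -1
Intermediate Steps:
o(B) = B (o(B) = B*1 = B)
N(u, d) = -u/5
W(r) = -3 - r (W(r) = -4 + (-⅕*(-5) - r) = -4 + (1 - r) = -3 - r)
1/(W(17) + Q(19)) = 1/((-3 - 1*17) + 19) = 1/((-3 - 17) + 19) = 1/(-20 + 19) = 1/(-1) = -1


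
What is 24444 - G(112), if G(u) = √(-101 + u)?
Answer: 24444 - √11 ≈ 24441.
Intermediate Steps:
24444 - G(112) = 24444 - √(-101 + 112) = 24444 - √11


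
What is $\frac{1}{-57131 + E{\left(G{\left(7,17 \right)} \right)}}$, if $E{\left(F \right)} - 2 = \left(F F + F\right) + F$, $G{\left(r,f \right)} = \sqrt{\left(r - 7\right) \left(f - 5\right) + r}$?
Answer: $- \frac{28561}{1631461428} - \frac{\sqrt{7}}{1631461428} \approx -1.7508 \cdot 10^{-5}$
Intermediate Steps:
$G{\left(r,f \right)} = \sqrt{r + \left(-7 + r\right) \left(-5 + f\right)}$ ($G{\left(r,f \right)} = \sqrt{\left(-7 + r\right) \left(-5 + f\right) + r} = \sqrt{r + \left(-7 + r\right) \left(-5 + f\right)}$)
$E{\left(F \right)} = 2 + F^{2} + 2 F$ ($E{\left(F \right)} = 2 + \left(\left(F F + F\right) + F\right) = 2 + \left(\left(F^{2} + F\right) + F\right) = 2 + \left(\left(F + F^{2}\right) + F\right) = 2 + \left(F^{2} + 2 F\right) = 2 + F^{2} + 2 F$)
$\frac{1}{-57131 + E{\left(G{\left(7,17 \right)} \right)}} = \frac{1}{-57131 + \left(2 + \left(\sqrt{35 - 119 - 28 + 17 \cdot 7}\right)^{2} + 2 \sqrt{35 - 119 - 28 + 17 \cdot 7}\right)} = \frac{1}{-57131 + \left(2 + \left(\sqrt{35 - 119 - 28 + 119}\right)^{2} + 2 \sqrt{35 - 119 - 28 + 119}\right)} = \frac{1}{-57131 + \left(2 + \left(\sqrt{7}\right)^{2} + 2 \sqrt{7}\right)} = \frac{1}{-57131 + \left(2 + 7 + 2 \sqrt{7}\right)} = \frac{1}{-57131 + \left(9 + 2 \sqrt{7}\right)} = \frac{1}{-57122 + 2 \sqrt{7}}$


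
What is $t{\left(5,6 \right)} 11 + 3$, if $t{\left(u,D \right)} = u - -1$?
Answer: $69$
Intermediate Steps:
$t{\left(u,D \right)} = 1 + u$ ($t{\left(u,D \right)} = u + 1 = 1 + u$)
$t{\left(5,6 \right)} 11 + 3 = \left(1 + 5\right) 11 + 3 = 6 \cdot 11 + 3 = 66 + 3 = 69$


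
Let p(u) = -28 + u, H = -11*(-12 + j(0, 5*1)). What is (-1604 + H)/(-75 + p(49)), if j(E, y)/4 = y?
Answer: 94/3 ≈ 31.333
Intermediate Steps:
j(E, y) = 4*y
H = -88 (H = -11*(-12 + 4*(5*1)) = -11*(-12 + 4*5) = -11*(-12 + 20) = -11*8 = -88)
(-1604 + H)/(-75 + p(49)) = (-1604 - 88)/(-75 + (-28 + 49)) = -1692/(-75 + 21) = -1692/(-54) = -1692*(-1/54) = 94/3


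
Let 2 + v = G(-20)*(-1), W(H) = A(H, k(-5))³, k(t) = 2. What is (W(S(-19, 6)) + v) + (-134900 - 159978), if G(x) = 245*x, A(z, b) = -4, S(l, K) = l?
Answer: -290044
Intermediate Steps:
W(H) = -64 (W(H) = (-4)³ = -64)
v = 4898 (v = -2 + (245*(-20))*(-1) = -2 - 4900*(-1) = -2 + 4900 = 4898)
(W(S(-19, 6)) + v) + (-134900 - 159978) = (-64 + 4898) + (-134900 - 159978) = 4834 - 294878 = -290044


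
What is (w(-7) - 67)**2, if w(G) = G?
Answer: 5476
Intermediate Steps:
(w(-7) - 67)**2 = (-7 - 67)**2 = (-74)**2 = 5476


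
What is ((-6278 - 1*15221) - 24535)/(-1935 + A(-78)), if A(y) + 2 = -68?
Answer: 46034/2005 ≈ 22.960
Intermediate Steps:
A(y) = -70 (A(y) = -2 - 68 = -70)
((-6278 - 1*15221) - 24535)/(-1935 + A(-78)) = ((-6278 - 1*15221) - 24535)/(-1935 - 70) = ((-6278 - 15221) - 24535)/(-2005) = (-21499 - 24535)*(-1/2005) = -46034*(-1/2005) = 46034/2005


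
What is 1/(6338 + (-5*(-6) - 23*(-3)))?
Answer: 1/6437 ≈ 0.00015535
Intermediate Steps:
1/(6338 + (-5*(-6) - 23*(-3))) = 1/(6338 + (30 + 69)) = 1/(6338 + 99) = 1/6437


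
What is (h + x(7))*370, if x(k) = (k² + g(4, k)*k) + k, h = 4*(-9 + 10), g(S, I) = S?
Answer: 32560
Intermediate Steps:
h = 4 (h = 4*1 = 4)
x(k) = k² + 5*k (x(k) = (k² + 4*k) + k = k² + 5*k)
(h + x(7))*370 = (4 + 7*(5 + 7))*370 = (4 + 7*12)*370 = (4 + 84)*370 = 88*370 = 32560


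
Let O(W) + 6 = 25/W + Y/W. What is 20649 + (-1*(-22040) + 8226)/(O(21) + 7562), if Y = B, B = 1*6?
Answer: 3277776429/158707 ≈ 20653.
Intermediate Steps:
B = 6
Y = 6
O(W) = -6 + 31/W (O(W) = -6 + (25/W + 6/W) = -6 + 31/W)
20649 + (-1*(-22040) + 8226)/(O(21) + 7562) = 20649 + (-1*(-22040) + 8226)/((-6 + 31/21) + 7562) = 20649 + (22040 + 8226)/((-6 + 31*(1/21)) + 7562) = 20649 + 30266/((-6 + 31/21) + 7562) = 20649 + 30266/(-95/21 + 7562) = 20649 + 30266/(158707/21) = 20649 + 30266*(21/158707) = 20649 + 635586/158707 = 3277776429/158707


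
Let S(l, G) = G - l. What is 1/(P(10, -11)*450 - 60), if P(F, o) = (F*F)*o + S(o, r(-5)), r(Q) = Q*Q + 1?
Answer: -1/478410 ≈ -2.0903e-6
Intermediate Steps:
r(Q) = 1 + Q**2 (r(Q) = Q**2 + 1 = 1 + Q**2)
P(F, o) = 26 - o + o*F**2 (P(F, o) = (F*F)*o + ((1 + (-5)**2) - o) = F**2*o + ((1 + 25) - o) = o*F**2 + (26 - o) = 26 - o + o*F**2)
1/(P(10, -11)*450 - 60) = 1/((26 - 1*(-11) - 11*10**2)*450 - 60) = 1/((26 + 11 - 11*100)*450 - 60) = 1/((26 + 11 - 1100)*450 - 60) = 1/(-1063*450 - 60) = 1/(-478350 - 60) = 1/(-478410) = -1/478410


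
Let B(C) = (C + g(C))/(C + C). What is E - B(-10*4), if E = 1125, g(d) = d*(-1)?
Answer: 1125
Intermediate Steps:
g(d) = -d
B(C) = 0 (B(C) = (C - C)/(C + C) = 0/((2*C)) = 0*(1/(2*C)) = 0)
E - B(-10*4) = 1125 - 1*0 = 1125 + 0 = 1125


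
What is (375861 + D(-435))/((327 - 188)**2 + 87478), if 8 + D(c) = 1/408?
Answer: 153348025/43573992 ≈ 3.5193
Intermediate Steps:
D(c) = -3263/408 (D(c) = -8 + 1/408 = -3263/408)
(375861 + D(-435))/((327 - 188)**2 + 87478) = (375861 - 3263/408)/((327 - 188)**2 + 87478) = 153348025/(408*(139**2 + 87478)) = 153348025/(408*(19321 + 87478)) = (153348025/408)/106799 = (153348025/408)*(1/106799) = 153348025/43573992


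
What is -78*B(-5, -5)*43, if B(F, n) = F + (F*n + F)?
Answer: -50310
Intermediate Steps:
B(F, n) = 2*F + F*n (B(F, n) = F + (F + F*n) = 2*F + F*n)
-78*B(-5, -5)*43 = -(-390)*(2 - 5)*43 = -(-390)*(-3)*43 = -78*15*43 = -1170*43 = -50310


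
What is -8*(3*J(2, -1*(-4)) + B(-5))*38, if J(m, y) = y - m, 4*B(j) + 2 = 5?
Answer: -2052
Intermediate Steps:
B(j) = ¾ (B(j) = -½ + (¼)*5 = -½ + 5/4 = ¾)
-8*(3*J(2, -1*(-4)) + B(-5))*38 = -8*(3*(-1*(-4) - 1*2) + ¾)*38 = -8*(3*(4 - 2) + ¾)*38 = -8*(3*2 + ¾)*38 = -8*(6 + ¾)*38 = -8*27/4*38 = -54*38 = -2052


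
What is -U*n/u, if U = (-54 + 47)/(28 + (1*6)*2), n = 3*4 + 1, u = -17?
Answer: -91/680 ≈ -0.13382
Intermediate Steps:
n = 13 (n = 12 + 1 = 13)
U = -7/40 (U = -7/(28 + 6*2) = -7/(28 + 12) = -7/40 ≈ -0.17500)
-U*n/u = -(-7)*13/(-17)/40 = -(-7)*13*(-1/17)/40 = -(-7)*(-13)/(40*17) = -1*91/680 = -91/680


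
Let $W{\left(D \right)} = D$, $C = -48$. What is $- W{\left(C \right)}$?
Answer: $48$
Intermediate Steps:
$- W{\left(C \right)} = \left(-1\right) \left(-48\right) = 48$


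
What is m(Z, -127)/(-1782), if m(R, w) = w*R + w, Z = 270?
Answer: 34417/1782 ≈ 19.314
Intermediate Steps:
m(R, w) = w + R*w (m(R, w) = R*w + w = w + R*w)
m(Z, -127)/(-1782) = -127*(1 + 270)/(-1782) = -127*271*(-1/1782) = -34417*(-1/1782) = 34417/1782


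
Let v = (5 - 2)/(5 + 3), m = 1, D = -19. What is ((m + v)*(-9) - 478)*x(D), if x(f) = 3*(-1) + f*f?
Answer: -702217/4 ≈ -1.7555e+5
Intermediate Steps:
x(f) = -3 + f²
v = 3/8 ≈ 0.37500
((m + v)*(-9) - 478)*x(D) = ((1 + 3/8)*(-9) - 478)*(-3 + (-19)²) = ((11/8)*(-9) - 478)*(-3 + 361) = (-99/8 - 478)*358 = -3923/8*358 = -702217/4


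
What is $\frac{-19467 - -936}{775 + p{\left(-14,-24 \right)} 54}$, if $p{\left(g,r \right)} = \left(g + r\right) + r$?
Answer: $\frac{18531}{2573} \approx 7.2021$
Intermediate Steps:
$p{\left(g,r \right)} = g + 2 r$
$\frac{-19467 - -936}{775 + p{\left(-14,-24 \right)} 54} = \frac{-19467 - -936}{775 + \left(-14 + 2 \left(-24\right)\right) 54} = \frac{-19467 + \left(-45 + 981\right)}{775 + \left(-14 - 48\right) 54} = \frac{-19467 + 936}{775 - 3348} = - \frac{18531}{775 - 3348} = - \frac{18531}{-2573} = \left(-18531\right) \left(- \frac{1}{2573}\right) = \frac{18531}{2573}$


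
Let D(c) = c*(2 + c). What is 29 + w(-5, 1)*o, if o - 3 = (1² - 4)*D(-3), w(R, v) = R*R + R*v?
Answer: -91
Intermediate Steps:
w(R, v) = R² + R*v
o = -6 (o = 3 + (1² - 4)*(-3*(2 - 3)) = 3 + (1 - 4)*(-3*(-1)) = 3 - 3*3 = 3 - 9 = -6)
29 + w(-5, 1)*o = 29 - 5*(-5 + 1)*(-6) = 29 - 5*(-4)*(-6) = 29 + 20*(-6) = 29 - 120 = -91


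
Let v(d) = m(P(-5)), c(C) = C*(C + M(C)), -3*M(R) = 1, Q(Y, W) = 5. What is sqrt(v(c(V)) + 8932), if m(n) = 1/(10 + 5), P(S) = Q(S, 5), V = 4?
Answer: sqrt(2009715)/15 ≈ 94.510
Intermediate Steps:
M(R) = -1/3 (M(R) = -1/3*1 = -1/3)
P(S) = 5
m(n) = 1/15
c(C) = C*(-1/3 + C) (c(C) = C*(C - 1/3) = C*(-1/3 + C))
v(d) = 1/15
sqrt(v(c(V)) + 8932) = sqrt(1/15 + 8932) = sqrt(133981/15) = sqrt(2009715)/15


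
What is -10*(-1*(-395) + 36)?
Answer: -4310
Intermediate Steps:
-10*(-1*(-395) + 36) = -10*(395 + 36) = -10*431 = -4310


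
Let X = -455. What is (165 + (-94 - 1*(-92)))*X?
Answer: -74165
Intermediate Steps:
(165 + (-94 - 1*(-92)))*X = (165 + (-94 - 1*(-92)))*(-455) = (165 + (-94 + 92))*(-455) = (165 - 2)*(-455) = 163*(-455) = -74165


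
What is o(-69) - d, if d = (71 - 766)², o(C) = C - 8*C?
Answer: -482542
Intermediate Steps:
o(C) = -7*C
d = 483025 (d = (-695)² = 483025)
o(-69) - d = -7*(-69) - 1*483025 = 483 - 483025 = -482542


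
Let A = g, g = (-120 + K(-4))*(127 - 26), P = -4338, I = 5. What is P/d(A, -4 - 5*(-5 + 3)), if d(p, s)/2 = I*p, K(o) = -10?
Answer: 2169/65650 ≈ 0.033039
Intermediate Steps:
g = -13130 (g = (-120 - 10)*(127 - 26) = -130*101 = -13130)
A = -13130
d(p, s) = 10*p (d(p, s) = 2*(5*p) = 10*p)
P/d(A, -4 - 5*(-5 + 3)) = -4338/(10*(-13130)) = -4338/(-131300) = -4338*(-1/131300) = 2169/65650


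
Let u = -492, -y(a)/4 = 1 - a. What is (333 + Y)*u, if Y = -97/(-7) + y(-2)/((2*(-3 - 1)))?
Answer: -1199742/7 ≈ -1.7139e+5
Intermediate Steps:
y(a) = -4 + 4*a (y(a) = -4*(1 - a) = -4 + 4*a)
Y = 215/14 (Y = -97/(-7) + (-4 + 4*(-2))/((2*(-3 - 1))) = -97*(-⅐) + (-4 - 8)/((2*(-4))) = 97/7 - 12/(-8) = 97/7 - 12*(-⅛) = 97/7 + 3/2 = 215/14 ≈ 15.357)
(333 + Y)*u = (333 + 215/14)*(-492) = (4877/14)*(-492) = -1199742/7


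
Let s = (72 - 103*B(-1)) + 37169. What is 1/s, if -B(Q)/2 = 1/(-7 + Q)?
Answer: 4/148861 ≈ 2.6871e-5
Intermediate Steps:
B(Q) = -2/(-7 + Q)
s = 148861/4 (s = (72 - (-206)/(-7 - 1)) + 37169 = (72 - (-206)/(-8)) + 37169 = (72 - (-206)*(-1)/8) + 37169 = (72 - 103*¼) + 37169 = (72 - 103/4) + 37169 = 185/4 + 37169 = 148861/4 ≈ 37215.)
1/s = 1/(148861/4) = 4/148861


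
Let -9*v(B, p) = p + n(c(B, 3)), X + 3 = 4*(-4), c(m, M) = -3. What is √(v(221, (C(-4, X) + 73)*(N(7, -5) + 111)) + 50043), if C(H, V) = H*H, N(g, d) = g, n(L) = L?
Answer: 4*√27493/3 ≈ 221.08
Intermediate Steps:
X = -19 (X = -3 + 4*(-4) = -3 - 16 = -19)
C(H, V) = H²
v(B, p) = ⅓ - p/9 (v(B, p) = -(p - 3)/9 = -(-3 + p)/9 = ⅓ - p/9)
√(v(221, (C(-4, X) + 73)*(N(7, -5) + 111)) + 50043) = √((⅓ - ((-4)² + 73)*(7 + 111)/9) + 50043) = √((⅓ - (16 + 73)*118/9) + 50043) = √((⅓ - 89*118/9) + 50043) = √((⅓ - ⅑*10502) + 50043) = √((⅓ - 10502/9) + 50043) = √(-10499/9 + 50043) = √(439888/9) = 4*√27493/3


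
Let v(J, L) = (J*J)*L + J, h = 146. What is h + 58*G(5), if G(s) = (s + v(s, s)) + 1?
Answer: 8034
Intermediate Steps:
v(J, L) = J + L*J² (v(J, L) = J²*L + J = L*J² + J = J + L*J²)
G(s) = 1 + s + s*(1 + s²) (G(s) = (s + s*(1 + s*s)) + 1 = (s + s*(1 + s²)) + 1 = 1 + s + s*(1 + s²))
h + 58*G(5) = 146 + 58*(1 + 5³ + 2*5) = 146 + 58*(1 + 125 + 10) = 146 + 58*136 = 146 + 7888 = 8034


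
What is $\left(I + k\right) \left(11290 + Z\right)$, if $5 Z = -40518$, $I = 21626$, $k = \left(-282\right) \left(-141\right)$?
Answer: $\frac{978033616}{5} \approx 1.9561 \cdot 10^{8}$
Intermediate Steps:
$k = 39762$
$Z = - \frac{40518}{5}$ ($Z = \frac{1}{5} \left(-40518\right) = - \frac{40518}{5} \approx -8103.6$)
$\left(I + k\right) \left(11290 + Z\right) = \left(21626 + 39762\right) \left(11290 - \frac{40518}{5}\right) = 61388 \cdot \frac{15932}{5} = \frac{978033616}{5}$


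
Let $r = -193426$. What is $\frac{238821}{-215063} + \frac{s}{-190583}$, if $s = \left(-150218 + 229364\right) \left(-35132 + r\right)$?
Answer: $\frac{3890326185839841}{40987351729} \approx 94915.0$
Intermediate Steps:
$s = -18089451468$ ($s = \left(-150218 + 229364\right) \left(-35132 - 193426\right) = 79146 \left(-228558\right) = -18089451468$)
$\frac{238821}{-215063} + \frac{s}{-190583} = \frac{238821}{-215063} - \frac{18089451468}{-190583} = 238821 \left(- \frac{1}{215063}\right) - - \frac{18089451468}{190583} = - \frac{238821}{215063} + \frac{18089451468}{190583} = \frac{3890326185839841}{40987351729}$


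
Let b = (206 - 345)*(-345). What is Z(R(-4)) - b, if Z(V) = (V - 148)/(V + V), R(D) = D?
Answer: -47936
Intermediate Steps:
b = 47955 (b = -139*(-345) = 47955)
Z(V) = (-148 + V)/(2*V) (Z(V) = (-148 + V)/((2*V)) = (-148 + V)*(1/(2*V)) = (-148 + V)/(2*V))
Z(R(-4)) - b = (1/2)*(-148 - 4)/(-4) - 1*47955 = (1/2)*(-1/4)*(-152) - 47955 = 19 - 47955 = -47936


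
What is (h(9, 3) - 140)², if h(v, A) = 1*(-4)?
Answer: 20736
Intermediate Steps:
h(v, A) = -4
(h(9, 3) - 140)² = (-4 - 140)² = (-144)² = 20736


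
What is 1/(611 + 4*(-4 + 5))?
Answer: 1/615 ≈ 0.0016260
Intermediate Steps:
1/(611 + 4*(-4 + 5)) = 1/(611 + 4*1) = 1/(611 + 4) = 1/615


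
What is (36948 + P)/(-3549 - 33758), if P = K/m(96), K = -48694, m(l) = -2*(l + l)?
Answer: -7118363/7162944 ≈ -0.99378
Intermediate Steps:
m(l) = -4*l
P = 24347/192 (P = -48694/((-4*96)) = -48694/(-384) = -48694*(-1/384) = 24347/192 ≈ 126.81)
(36948 + P)/(-3549 - 33758) = (36948 + 24347/192)/(-3549 - 33758) = (7118363/192)/(-37307) = (7118363/192)*(-1/37307) = -7118363/7162944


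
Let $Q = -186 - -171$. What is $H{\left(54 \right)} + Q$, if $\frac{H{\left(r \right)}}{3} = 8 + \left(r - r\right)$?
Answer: $9$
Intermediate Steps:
$Q = -15$ ($Q = -186 + 171 = -15$)
$H{\left(r \right)} = 24$ ($H{\left(r \right)} = 3 \left(8 + \left(r - r\right)\right) = 3 \left(8 + 0\right) = 3 \cdot 8 = 24$)
$H{\left(54 \right)} + Q = 24 - 15 = 9$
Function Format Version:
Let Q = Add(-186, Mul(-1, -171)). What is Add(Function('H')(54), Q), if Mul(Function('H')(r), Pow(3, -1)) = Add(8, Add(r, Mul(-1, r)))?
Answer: 9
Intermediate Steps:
Q = -15 (Q = Add(-186, 171) = -15)
Function('H')(r) = 24 (Function('H')(r) = Mul(3, Add(8, Add(r, Mul(-1, r)))) = Mul(3, Add(8, 0)) = Mul(3, 8) = 24)
Add(Function('H')(54), Q) = Add(24, -15) = 9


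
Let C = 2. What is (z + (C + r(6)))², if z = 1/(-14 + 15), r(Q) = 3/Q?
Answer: 49/4 ≈ 12.250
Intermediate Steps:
z = 1 (z = 1/1 = 1)
(z + (C + r(6)))² = (1 + (2 + 3/6))² = (1 + (2 + 3*(⅙)))² = (1 + (2 + ½))² = (1 + 5/2)² = (7/2)² = 49/4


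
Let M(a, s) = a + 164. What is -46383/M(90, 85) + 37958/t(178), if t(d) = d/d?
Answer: 9594949/254 ≈ 37775.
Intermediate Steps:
t(d) = 1
M(a, s) = 164 + a
-46383/M(90, 85) + 37958/t(178) = -46383/(164 + 90) + 37958/1 = -46383/254 + 37958*1 = -46383*1/254 + 37958 = -46383/254 + 37958 = 9594949/254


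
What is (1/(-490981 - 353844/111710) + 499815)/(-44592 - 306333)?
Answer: -548275476524756/384949574543049 ≈ -1.4243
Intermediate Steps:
(1/(-490981 - 353844/111710) + 499815)/(-44592 - 306333) = (1/(-490981 - 353844*1/111710) + 499815)/(-350925) = (1/(-490981 - 176922/55855) + 499815)*(-1/350925) = (1/(-27423920677/55855) + 499815)*(-1/350925) = (-55855/27423920677 + 499815)*(-1/350925) = (13706886913118900/27423920677)*(-1/350925) = -548275476524756/384949574543049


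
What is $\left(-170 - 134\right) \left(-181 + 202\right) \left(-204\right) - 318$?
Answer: $1302018$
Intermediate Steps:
$\left(-170 - 134\right) \left(-181 + 202\right) \left(-204\right) - 318 = \left(-304\right) 21 \left(-204\right) - 318 = \left(-6384\right) \left(-204\right) - 318 = 1302336 - 318 = 1302018$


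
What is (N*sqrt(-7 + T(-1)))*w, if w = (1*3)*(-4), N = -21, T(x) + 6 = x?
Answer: 252*I*sqrt(14) ≈ 942.9*I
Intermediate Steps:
T(x) = -6 + x
w = -12 (w = 3*(-4) = -12)
(N*sqrt(-7 + T(-1)))*w = -21*sqrt(-7 + (-6 - 1))*(-12) = -21*sqrt(-7 - 7)*(-12) = -21*I*sqrt(14)*(-12) = 252*I*sqrt(14)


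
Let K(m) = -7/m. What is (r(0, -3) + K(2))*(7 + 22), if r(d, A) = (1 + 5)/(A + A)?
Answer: -261/2 ≈ -130.50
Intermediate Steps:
r(d, A) = 3/A (r(d, A) = 6/((2*A)) = 6*(1/(2*A)) = 3/A)
(r(0, -3) + K(2))*(7 + 22) = (3/(-3) - 7/2)*(7 + 22) = (3*(-⅓) - 7*½)*29 = (-1 - 7/2)*29 = -9/2*29 = -261/2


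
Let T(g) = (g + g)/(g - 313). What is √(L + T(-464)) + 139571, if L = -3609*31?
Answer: 139571 + I*√67543875735/777 ≈ 1.3957e+5 + 334.48*I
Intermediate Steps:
T(g) = 2*g/(-313 + g) (T(g) = (2*g)/(-313 + g) = 2*g/(-313 + g))
L = -111879
√(L + T(-464)) + 139571 = √(-111879 + 2*(-464)/(-313 - 464)) + 139571 = √(-111879 + 2*(-464)/(-777)) + 139571 = √(-111879 + 2*(-464)*(-1/777)) + 139571 = √(-111879 + 928/777) + 139571 = √(-86929055/777) + 139571 = I*√67543875735/777 + 139571 = 139571 + I*√67543875735/777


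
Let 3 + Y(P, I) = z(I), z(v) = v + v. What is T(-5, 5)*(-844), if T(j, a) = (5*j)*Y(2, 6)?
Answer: 189900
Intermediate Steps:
z(v) = 2*v
Y(P, I) = -3 + 2*I
T(j, a) = 45*j (T(j, a) = (5*j)*(-3 + 2*6) = (5*j)*(-3 + 12) = (5*j)*9 = 45*j)
T(-5, 5)*(-844) = (45*(-5))*(-844) = -225*(-844) = 189900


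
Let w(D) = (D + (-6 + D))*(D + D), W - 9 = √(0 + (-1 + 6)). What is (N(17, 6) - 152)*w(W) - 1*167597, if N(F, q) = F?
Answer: -199457 - 8100*√5 ≈ -2.1757e+5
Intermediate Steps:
W = 9 + √5 (W = 9 + √(0 + (-1 + 6)) = 9 + √(0 + 5) = 9 + √5 ≈ 11.236)
w(D) = 2*D*(-6 + 2*D) (w(D) = (-6 + 2*D)*(2*D) = 2*D*(-6 + 2*D))
(N(17, 6) - 152)*w(W) - 1*167597 = (17 - 152)*(4*(9 + √5)*(-3 + (9 + √5))) - 1*167597 = -540*(9 + √5)*(6 + √5) - 167597 = -540*(6 + √5)*(9 + √5) - 167597 = -167597 - 540*(6 + √5)*(9 + √5)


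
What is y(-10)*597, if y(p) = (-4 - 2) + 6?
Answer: 0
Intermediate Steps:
y(p) = 0 (y(p) = -6 + 6 = 0)
y(-10)*597 = 0*597 = 0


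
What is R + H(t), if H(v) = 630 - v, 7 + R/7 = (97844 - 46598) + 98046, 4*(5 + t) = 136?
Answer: 1045596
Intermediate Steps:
t = 29 (t = -5 + (1/4)*136 = -5 + 34 = 29)
R = 1044995 (R = -49 + 7*((97844 - 46598) + 98046) = -49 + 7*(51246 + 98046) = -49 + 7*149292 = -49 + 1045044 = 1044995)
R + H(t) = 1044995 + (630 - 1*29) = 1044995 + (630 - 29) = 1044995 + 601 = 1045596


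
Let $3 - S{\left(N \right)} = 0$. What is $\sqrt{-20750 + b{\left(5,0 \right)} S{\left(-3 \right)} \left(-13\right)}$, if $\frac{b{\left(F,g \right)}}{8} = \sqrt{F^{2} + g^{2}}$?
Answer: $i \sqrt{22310} \approx 149.37 i$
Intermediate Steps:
$S{\left(N \right)} = 3$ ($S{\left(N \right)} = 3 - 0 = 3 + 0 = 3$)
$b{\left(F,g \right)} = 8 \sqrt{F^{2} + g^{2}}$
$\sqrt{-20750 + b{\left(5,0 \right)} S{\left(-3 \right)} \left(-13\right)} = \sqrt{-20750 + 8 \sqrt{5^{2} + 0^{2}} \cdot 3 \left(-13\right)} = \sqrt{-20750 + 8 \sqrt{25 + 0} \cdot 3 \left(-13\right)} = \sqrt{-20750 + 8 \sqrt{25} \cdot 3 \left(-13\right)} = \sqrt{-20750 + 8 \cdot 5 \cdot 3 \left(-13\right)} = \sqrt{-20750 + 40 \cdot 3 \left(-13\right)} = \sqrt{-20750 + 120 \left(-13\right)} = \sqrt{-20750 - 1560} = \sqrt{-22310} = i \sqrt{22310}$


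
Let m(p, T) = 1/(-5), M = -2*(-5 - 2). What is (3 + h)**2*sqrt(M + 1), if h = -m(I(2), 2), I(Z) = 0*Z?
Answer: 256*sqrt(15)/25 ≈ 39.659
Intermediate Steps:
I(Z) = 0
M = 14 (M = -2*(-7) = 14)
m(p, T) = -1/5
h = 1/5 (h = -1*(-1/5) = 1/5 ≈ 0.20000)
(3 + h)**2*sqrt(M + 1) = (3 + 1/5)**2*sqrt(14 + 1) = (16/5)**2*sqrt(15) = 256*sqrt(15)/25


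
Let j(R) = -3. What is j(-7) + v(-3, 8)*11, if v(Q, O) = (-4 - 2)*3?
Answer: -201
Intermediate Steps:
v(Q, O) = -18 (v(Q, O) = -6*3 = -18)
j(-7) + v(-3, 8)*11 = -3 - 18*11 = -3 - 198 = -201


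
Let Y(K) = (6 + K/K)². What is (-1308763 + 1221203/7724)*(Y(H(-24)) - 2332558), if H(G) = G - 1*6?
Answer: 23576217736470381/7724 ≈ 3.0523e+12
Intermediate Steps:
H(G) = -6 + G (H(G) = G - 6 = -6 + G)
Y(K) = 49 (Y(K) = (6 + 1)² = 7² = 49)
(-1308763 + 1221203/7724)*(Y(H(-24)) - 2332558) = (-1308763 + 1221203/7724)*(49 - 2332558) = (-1308763 + 1221203*(1/7724))*(-2332509) = (-1308763 + 1221203/7724)*(-2332509) = -10107664209/7724*(-2332509) = 23576217736470381/7724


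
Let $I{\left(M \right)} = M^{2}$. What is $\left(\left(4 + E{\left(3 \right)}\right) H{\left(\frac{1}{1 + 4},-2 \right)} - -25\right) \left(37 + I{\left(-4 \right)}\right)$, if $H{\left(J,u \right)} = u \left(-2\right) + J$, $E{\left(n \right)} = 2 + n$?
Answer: $\frac{16642}{5} \approx 3328.4$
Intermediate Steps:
$H{\left(J,u \right)} = J - 2 u$ ($H{\left(J,u \right)} = - 2 u + J = J - 2 u$)
$\left(\left(4 + E{\left(3 \right)}\right) H{\left(\frac{1}{1 + 4},-2 \right)} - -25\right) \left(37 + I{\left(-4 \right)}\right) = \left(\left(4 + \left(2 + 3\right)\right) \left(\frac{1}{1 + 4} - -4\right) - -25\right) \left(37 + \left(-4\right)^{2}\right) = \left(\left(4 + 5\right) \left(\frac{1}{5} + 4\right) + 25\right) \left(37 + 16\right) = \left(9 \left(\frac{1}{5} + 4\right) + 25\right) 53 = \left(9 \cdot \frac{21}{5} + 25\right) 53 = \left(\frac{189}{5} + 25\right) 53 = \frac{314}{5} \cdot 53 = \frac{16642}{5}$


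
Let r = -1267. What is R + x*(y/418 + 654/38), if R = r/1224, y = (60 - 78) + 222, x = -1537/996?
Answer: -601885675/21232728 ≈ -28.347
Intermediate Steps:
x = -1537/996 (x = -1537*1/996 = -1537/996 ≈ -1.5432)
y = 204 (y = -18 + 222 = 204)
R = -1267/1224 ≈ -1.0351
R + x*(y/418 + 654/38) = -1267/1224 - 1537*(204/418 + 654/38)/996 = -1267/1224 - 1537*(204*(1/418) + 654*(1/38))/996 = -1267/1224 - 1537*(102/209 + 327/19)/996 = -1267/1224 - 1537/996*3699/209 = -1267/1224 - 1895121/69388 = -601885675/21232728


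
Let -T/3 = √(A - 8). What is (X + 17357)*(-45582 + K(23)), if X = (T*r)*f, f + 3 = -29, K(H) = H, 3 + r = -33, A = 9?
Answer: -633315659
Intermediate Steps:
r = -36 (r = -3 - 33 = -36)
T = -3 (T = -3*√(9 - 8) = -3*√1 = -3*1 = -3)
f = -32 (f = -3 - 29 = -32)
X = -3456 (X = -3*(-36)*(-32) = 108*(-32) = -3456)
(X + 17357)*(-45582 + K(23)) = (-3456 + 17357)*(-45582 + 23) = 13901*(-45559) = -633315659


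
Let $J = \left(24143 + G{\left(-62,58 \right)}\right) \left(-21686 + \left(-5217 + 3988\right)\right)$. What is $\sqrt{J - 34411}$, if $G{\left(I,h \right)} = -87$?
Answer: $i \sqrt{551277651} \approx 23479.0 i$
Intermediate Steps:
$J = -551243240$ ($J = \left(24143 - 87\right) \left(-21686 + \left(-5217 + 3988\right)\right) = 24056 \left(-21686 - 1229\right) = 24056 \left(-22915\right) = -551243240$)
$\sqrt{J - 34411} = \sqrt{-551243240 - 34411} = \sqrt{-551277651} = i \sqrt{551277651}$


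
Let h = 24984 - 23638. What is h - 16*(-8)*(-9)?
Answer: 194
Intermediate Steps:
h = 1346
h - 16*(-8)*(-9) = 1346 - 16*(-8)*(-9) = 1346 - (-128)*(-9) = 1346 - 1*1152 = 1346 - 1152 = 194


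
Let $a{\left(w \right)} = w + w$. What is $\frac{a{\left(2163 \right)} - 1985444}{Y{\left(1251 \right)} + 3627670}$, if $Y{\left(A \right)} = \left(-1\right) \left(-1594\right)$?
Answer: $- \frac{990559}{1814632} \approx -0.54587$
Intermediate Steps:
$a{\left(w \right)} = 2 w$
$Y{\left(A \right)} = 1594$
$\frac{a{\left(2163 \right)} - 1985444}{Y{\left(1251 \right)} + 3627670} = \frac{2 \cdot 2163 - 1985444}{1594 + 3627670} = \frac{4326 - 1985444}{3629264} = \left(-1981118\right) \frac{1}{3629264} = - \frac{990559}{1814632}$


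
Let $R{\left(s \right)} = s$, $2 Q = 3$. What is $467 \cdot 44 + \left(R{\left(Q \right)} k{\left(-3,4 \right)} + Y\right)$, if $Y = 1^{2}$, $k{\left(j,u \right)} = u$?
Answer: $20555$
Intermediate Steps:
$Q = \frac{3}{2}$ ($Q = \frac{1}{2} \cdot 3 = \frac{3}{2} \approx 1.5$)
$Y = 1$
$467 \cdot 44 + \left(R{\left(Q \right)} k{\left(-3,4 \right)} + Y\right) = 467 \cdot 44 + \left(\frac{3}{2} \cdot 4 + 1\right) = 20548 + \left(6 + 1\right) = 20548 + 7 = 20555$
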